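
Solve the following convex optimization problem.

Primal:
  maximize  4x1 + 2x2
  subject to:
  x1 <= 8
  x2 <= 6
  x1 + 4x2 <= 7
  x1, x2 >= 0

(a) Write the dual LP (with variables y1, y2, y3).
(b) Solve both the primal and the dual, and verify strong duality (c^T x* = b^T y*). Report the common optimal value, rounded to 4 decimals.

The standard primal-dual pair for 'max c^T x s.t. A x <= b, x >= 0' is:
  Dual:  min b^T y  s.t.  A^T y >= c,  y >= 0.

So the dual LP is:
  minimize  8y1 + 6y2 + 7y3
  subject to:
    y1 + y3 >= 4
    y2 + 4y3 >= 2
    y1, y2, y3 >= 0

Solving the primal: x* = (7, 0).
  primal value c^T x* = 28.
Solving the dual: y* = (0, 0, 4).
  dual value b^T y* = 28.
Strong duality: c^T x* = b^T y*. Confirmed.

28


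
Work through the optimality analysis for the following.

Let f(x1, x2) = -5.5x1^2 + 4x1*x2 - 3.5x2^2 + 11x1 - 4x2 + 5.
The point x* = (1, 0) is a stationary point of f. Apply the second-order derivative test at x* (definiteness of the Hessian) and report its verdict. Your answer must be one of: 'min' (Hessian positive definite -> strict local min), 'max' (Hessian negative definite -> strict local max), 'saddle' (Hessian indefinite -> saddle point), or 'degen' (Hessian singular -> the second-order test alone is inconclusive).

Compute the Hessian H = grad^2 f:
  H = [[-11, 4], [4, -7]]
Verify stationarity: grad f(x*) = H x* + g = (0, 0).
Eigenvalues of H: -13.4721, -4.5279.
Both eigenvalues < 0, so H is negative definite -> x* is a strict local max.

max


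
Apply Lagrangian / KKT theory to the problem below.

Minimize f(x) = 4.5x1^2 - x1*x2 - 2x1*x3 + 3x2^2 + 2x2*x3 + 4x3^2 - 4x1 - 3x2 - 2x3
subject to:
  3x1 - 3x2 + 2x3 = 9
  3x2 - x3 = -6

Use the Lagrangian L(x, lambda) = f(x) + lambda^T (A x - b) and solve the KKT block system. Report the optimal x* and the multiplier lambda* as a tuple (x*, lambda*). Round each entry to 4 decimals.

Form the Lagrangian:
  L(x, lambda) = (1/2) x^T Q x + c^T x + lambda^T (A x - b)
Stationarity (grad_x L = 0): Q x + c + A^T lambda = 0.
Primal feasibility: A x = b.

This gives the KKT block system:
  [ Q   A^T ] [ x     ]   [-c ]
  [ A    0  ] [ lambda ] = [ b ]

Solving the linear system:
  x*      = (0.5841, -1.5841, 1.2478)
  lambda* = (-0.115, 3.4159)
  f(x*)   = 10.7257

x* = (0.5841, -1.5841, 1.2478), lambda* = (-0.115, 3.4159)


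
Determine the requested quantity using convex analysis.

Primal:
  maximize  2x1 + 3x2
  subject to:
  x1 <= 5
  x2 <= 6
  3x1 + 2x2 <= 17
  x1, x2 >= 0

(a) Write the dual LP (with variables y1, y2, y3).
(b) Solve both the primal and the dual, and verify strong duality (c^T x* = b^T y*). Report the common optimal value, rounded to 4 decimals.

The standard primal-dual pair for 'max c^T x s.t. A x <= b, x >= 0' is:
  Dual:  min b^T y  s.t.  A^T y >= c,  y >= 0.

So the dual LP is:
  minimize  5y1 + 6y2 + 17y3
  subject to:
    y1 + 3y3 >= 2
    y2 + 2y3 >= 3
    y1, y2, y3 >= 0

Solving the primal: x* = (1.6667, 6).
  primal value c^T x* = 21.3333.
Solving the dual: y* = (0, 1.6667, 0.6667).
  dual value b^T y* = 21.3333.
Strong duality: c^T x* = b^T y*. Confirmed.

21.3333


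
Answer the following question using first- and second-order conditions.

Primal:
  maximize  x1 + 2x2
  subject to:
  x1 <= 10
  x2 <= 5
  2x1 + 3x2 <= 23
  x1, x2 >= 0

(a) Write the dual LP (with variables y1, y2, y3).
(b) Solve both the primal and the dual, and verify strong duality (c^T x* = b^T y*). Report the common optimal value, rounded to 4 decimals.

The standard primal-dual pair for 'max c^T x s.t. A x <= b, x >= 0' is:
  Dual:  min b^T y  s.t.  A^T y >= c,  y >= 0.

So the dual LP is:
  minimize  10y1 + 5y2 + 23y3
  subject to:
    y1 + 2y3 >= 1
    y2 + 3y3 >= 2
    y1, y2, y3 >= 0

Solving the primal: x* = (4, 5).
  primal value c^T x* = 14.
Solving the dual: y* = (0, 0.5, 0.5).
  dual value b^T y* = 14.
Strong duality: c^T x* = b^T y*. Confirmed.

14


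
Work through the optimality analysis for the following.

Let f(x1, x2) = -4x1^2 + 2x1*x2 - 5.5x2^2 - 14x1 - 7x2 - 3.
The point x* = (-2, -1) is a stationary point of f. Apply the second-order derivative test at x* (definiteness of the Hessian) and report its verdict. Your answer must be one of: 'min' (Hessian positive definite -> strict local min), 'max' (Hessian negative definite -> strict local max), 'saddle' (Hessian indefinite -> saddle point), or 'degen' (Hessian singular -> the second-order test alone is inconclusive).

Compute the Hessian H = grad^2 f:
  H = [[-8, 2], [2, -11]]
Verify stationarity: grad f(x*) = H x* + g = (0, 0).
Eigenvalues of H: -12, -7.
Both eigenvalues < 0, so H is negative definite -> x* is a strict local max.

max


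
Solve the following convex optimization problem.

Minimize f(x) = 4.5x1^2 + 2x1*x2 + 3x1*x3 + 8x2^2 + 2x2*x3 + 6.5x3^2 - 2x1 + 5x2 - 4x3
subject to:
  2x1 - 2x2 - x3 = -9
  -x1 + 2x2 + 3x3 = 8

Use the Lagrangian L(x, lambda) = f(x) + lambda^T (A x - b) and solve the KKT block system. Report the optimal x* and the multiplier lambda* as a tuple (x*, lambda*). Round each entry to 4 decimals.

Form the Lagrangian:
  L(x, lambda) = (1/2) x^T Q x + c^T x + lambda^T (A x - b)
Stationarity (grad_x L = 0): Q x + c + A^T lambda = 0.
Primal feasibility: A x = b.

This gives the KKT block system:
  [ Q   A^T ] [ x     ]   [-c ]
  [ A    0  ] [ lambda ] = [ b ]

Solving the linear system:
  x*      = (-2.898, 1.1276, 0.949)
  lambda* = (13.4082, 3.8367)
  f(x*)   = 48.8087

x* = (-2.898, 1.1276, 0.949), lambda* = (13.4082, 3.8367)


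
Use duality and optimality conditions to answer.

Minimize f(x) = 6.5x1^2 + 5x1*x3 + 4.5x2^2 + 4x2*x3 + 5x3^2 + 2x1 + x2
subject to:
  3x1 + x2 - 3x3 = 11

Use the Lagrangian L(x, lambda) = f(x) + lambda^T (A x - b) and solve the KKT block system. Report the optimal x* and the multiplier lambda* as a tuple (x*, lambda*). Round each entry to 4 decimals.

Form the Lagrangian:
  L(x, lambda) = (1/2) x^T Q x + c^T x + lambda^T (A x - b)
Stationarity (grad_x L = 0): Q x + c + A^T lambda = 0.
Primal feasibility: A x = b.

This gives the KKT block system:
  [ Q   A^T ] [ x     ]   [-c ]
  [ A    0  ] [ lambda ] = [ b ]

Solving the linear system:
  x*      = (1.304, 1.1076, -1.9935)
  lambda* = (-2.9948)
  f(x*)   = 18.3291

x* = (1.304, 1.1076, -1.9935), lambda* = (-2.9948)


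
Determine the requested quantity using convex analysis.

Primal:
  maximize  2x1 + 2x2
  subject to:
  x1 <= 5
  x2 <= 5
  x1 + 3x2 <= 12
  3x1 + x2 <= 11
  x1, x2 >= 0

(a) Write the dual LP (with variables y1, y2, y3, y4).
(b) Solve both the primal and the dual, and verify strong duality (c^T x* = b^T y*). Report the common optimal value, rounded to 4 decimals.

The standard primal-dual pair for 'max c^T x s.t. A x <= b, x >= 0' is:
  Dual:  min b^T y  s.t.  A^T y >= c,  y >= 0.

So the dual LP is:
  minimize  5y1 + 5y2 + 12y3 + 11y4
  subject to:
    y1 + y3 + 3y4 >= 2
    y2 + 3y3 + y4 >= 2
    y1, y2, y3, y4 >= 0

Solving the primal: x* = (2.625, 3.125).
  primal value c^T x* = 11.5.
Solving the dual: y* = (0, 0, 0.5, 0.5).
  dual value b^T y* = 11.5.
Strong duality: c^T x* = b^T y*. Confirmed.

11.5


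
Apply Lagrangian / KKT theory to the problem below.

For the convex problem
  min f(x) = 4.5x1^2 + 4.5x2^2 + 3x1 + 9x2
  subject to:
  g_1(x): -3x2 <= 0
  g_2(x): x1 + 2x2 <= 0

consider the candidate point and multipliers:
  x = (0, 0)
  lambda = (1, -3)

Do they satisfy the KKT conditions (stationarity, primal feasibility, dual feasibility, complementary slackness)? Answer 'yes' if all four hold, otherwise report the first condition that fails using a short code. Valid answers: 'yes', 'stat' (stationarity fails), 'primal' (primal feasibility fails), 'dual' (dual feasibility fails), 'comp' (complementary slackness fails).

Gradient of f: grad f(x) = Q x + c = (3, 9)
Constraint values g_i(x) = a_i^T x - b_i:
  g_1((0, 0)) = 0
  g_2((0, 0)) = 0
Stationarity residual: grad f(x) + sum_i lambda_i a_i = (0, 0)
  -> stationarity OK
Primal feasibility (all g_i <= 0): OK
Dual feasibility (all lambda_i >= 0): FAILS
Complementary slackness (lambda_i * g_i(x) = 0 for all i): OK

Verdict: the first failing condition is dual_feasibility -> dual.

dual


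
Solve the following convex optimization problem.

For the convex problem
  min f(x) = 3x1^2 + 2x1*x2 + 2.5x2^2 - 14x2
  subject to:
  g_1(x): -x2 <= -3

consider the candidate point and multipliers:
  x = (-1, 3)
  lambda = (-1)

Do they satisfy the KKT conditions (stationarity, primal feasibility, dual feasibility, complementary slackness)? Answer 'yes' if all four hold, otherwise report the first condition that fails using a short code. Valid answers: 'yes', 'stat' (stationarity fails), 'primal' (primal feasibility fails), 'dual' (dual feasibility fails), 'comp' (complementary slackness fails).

Gradient of f: grad f(x) = Q x + c = (0, -1)
Constraint values g_i(x) = a_i^T x - b_i:
  g_1((-1, 3)) = 0
Stationarity residual: grad f(x) + sum_i lambda_i a_i = (0, 0)
  -> stationarity OK
Primal feasibility (all g_i <= 0): OK
Dual feasibility (all lambda_i >= 0): FAILS
Complementary slackness (lambda_i * g_i(x) = 0 for all i): OK

Verdict: the first failing condition is dual_feasibility -> dual.

dual


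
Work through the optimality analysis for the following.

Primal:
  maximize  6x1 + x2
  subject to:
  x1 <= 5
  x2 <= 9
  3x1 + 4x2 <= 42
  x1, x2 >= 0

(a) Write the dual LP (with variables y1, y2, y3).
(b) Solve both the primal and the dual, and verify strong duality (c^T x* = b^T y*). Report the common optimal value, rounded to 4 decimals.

The standard primal-dual pair for 'max c^T x s.t. A x <= b, x >= 0' is:
  Dual:  min b^T y  s.t.  A^T y >= c,  y >= 0.

So the dual LP is:
  minimize  5y1 + 9y2 + 42y3
  subject to:
    y1 + 3y3 >= 6
    y2 + 4y3 >= 1
    y1, y2, y3 >= 0

Solving the primal: x* = (5, 6.75).
  primal value c^T x* = 36.75.
Solving the dual: y* = (5.25, 0, 0.25).
  dual value b^T y* = 36.75.
Strong duality: c^T x* = b^T y*. Confirmed.

36.75


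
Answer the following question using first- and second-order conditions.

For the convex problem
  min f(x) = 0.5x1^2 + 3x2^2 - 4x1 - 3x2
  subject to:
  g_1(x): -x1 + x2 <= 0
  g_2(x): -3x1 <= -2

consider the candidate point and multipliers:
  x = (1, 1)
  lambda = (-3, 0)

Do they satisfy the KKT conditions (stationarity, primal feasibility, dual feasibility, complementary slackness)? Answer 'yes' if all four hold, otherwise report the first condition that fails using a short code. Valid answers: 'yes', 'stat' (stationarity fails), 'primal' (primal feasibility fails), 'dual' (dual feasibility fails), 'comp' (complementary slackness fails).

Gradient of f: grad f(x) = Q x + c = (-3, 3)
Constraint values g_i(x) = a_i^T x - b_i:
  g_1((1, 1)) = 0
  g_2((1, 1)) = -1
Stationarity residual: grad f(x) + sum_i lambda_i a_i = (0, 0)
  -> stationarity OK
Primal feasibility (all g_i <= 0): OK
Dual feasibility (all lambda_i >= 0): FAILS
Complementary slackness (lambda_i * g_i(x) = 0 for all i): OK

Verdict: the first failing condition is dual_feasibility -> dual.

dual


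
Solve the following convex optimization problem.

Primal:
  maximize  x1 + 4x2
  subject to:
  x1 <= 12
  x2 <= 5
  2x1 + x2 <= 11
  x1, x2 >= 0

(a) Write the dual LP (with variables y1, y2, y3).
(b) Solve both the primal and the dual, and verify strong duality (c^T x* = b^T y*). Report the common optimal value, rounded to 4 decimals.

The standard primal-dual pair for 'max c^T x s.t. A x <= b, x >= 0' is:
  Dual:  min b^T y  s.t.  A^T y >= c,  y >= 0.

So the dual LP is:
  minimize  12y1 + 5y2 + 11y3
  subject to:
    y1 + 2y3 >= 1
    y2 + y3 >= 4
    y1, y2, y3 >= 0

Solving the primal: x* = (3, 5).
  primal value c^T x* = 23.
Solving the dual: y* = (0, 3.5, 0.5).
  dual value b^T y* = 23.
Strong duality: c^T x* = b^T y*. Confirmed.

23


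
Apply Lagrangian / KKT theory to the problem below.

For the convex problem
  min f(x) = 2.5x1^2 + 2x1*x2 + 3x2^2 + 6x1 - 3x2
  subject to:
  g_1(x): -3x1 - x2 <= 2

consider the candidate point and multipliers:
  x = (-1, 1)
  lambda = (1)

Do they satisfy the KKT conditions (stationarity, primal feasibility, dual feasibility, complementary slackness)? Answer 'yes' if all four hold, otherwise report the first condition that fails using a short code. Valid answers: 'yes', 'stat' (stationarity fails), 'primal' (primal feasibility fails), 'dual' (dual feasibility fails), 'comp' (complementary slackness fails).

Gradient of f: grad f(x) = Q x + c = (3, 1)
Constraint values g_i(x) = a_i^T x - b_i:
  g_1((-1, 1)) = 0
Stationarity residual: grad f(x) + sum_i lambda_i a_i = (0, 0)
  -> stationarity OK
Primal feasibility (all g_i <= 0): OK
Dual feasibility (all lambda_i >= 0): OK
Complementary slackness (lambda_i * g_i(x) = 0 for all i): OK

Verdict: yes, KKT holds.

yes


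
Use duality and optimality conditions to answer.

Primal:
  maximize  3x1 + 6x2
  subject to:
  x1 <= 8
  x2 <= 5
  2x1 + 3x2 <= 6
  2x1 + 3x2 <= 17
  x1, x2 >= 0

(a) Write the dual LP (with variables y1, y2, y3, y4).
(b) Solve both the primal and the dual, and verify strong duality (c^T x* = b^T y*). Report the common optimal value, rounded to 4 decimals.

The standard primal-dual pair for 'max c^T x s.t. A x <= b, x >= 0' is:
  Dual:  min b^T y  s.t.  A^T y >= c,  y >= 0.

So the dual LP is:
  minimize  8y1 + 5y2 + 6y3 + 17y4
  subject to:
    y1 + 2y3 + 2y4 >= 3
    y2 + 3y3 + 3y4 >= 6
    y1, y2, y3, y4 >= 0

Solving the primal: x* = (0, 2).
  primal value c^T x* = 12.
Solving the dual: y* = (0, 0, 2, 0).
  dual value b^T y* = 12.
Strong duality: c^T x* = b^T y*. Confirmed.

12


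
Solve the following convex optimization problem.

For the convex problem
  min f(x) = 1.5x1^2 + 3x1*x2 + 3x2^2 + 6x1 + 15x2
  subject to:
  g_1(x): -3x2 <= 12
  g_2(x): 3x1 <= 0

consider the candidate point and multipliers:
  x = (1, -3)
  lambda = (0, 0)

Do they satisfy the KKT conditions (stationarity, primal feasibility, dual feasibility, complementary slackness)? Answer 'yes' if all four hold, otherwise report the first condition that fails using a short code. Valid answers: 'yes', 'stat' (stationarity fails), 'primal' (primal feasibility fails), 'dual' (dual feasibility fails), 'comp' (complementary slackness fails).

Gradient of f: grad f(x) = Q x + c = (0, 0)
Constraint values g_i(x) = a_i^T x - b_i:
  g_1((1, -3)) = -3
  g_2((1, -3)) = 3
Stationarity residual: grad f(x) + sum_i lambda_i a_i = (0, 0)
  -> stationarity OK
Primal feasibility (all g_i <= 0): FAILS
Dual feasibility (all lambda_i >= 0): OK
Complementary slackness (lambda_i * g_i(x) = 0 for all i): OK

Verdict: the first failing condition is primal_feasibility -> primal.

primal


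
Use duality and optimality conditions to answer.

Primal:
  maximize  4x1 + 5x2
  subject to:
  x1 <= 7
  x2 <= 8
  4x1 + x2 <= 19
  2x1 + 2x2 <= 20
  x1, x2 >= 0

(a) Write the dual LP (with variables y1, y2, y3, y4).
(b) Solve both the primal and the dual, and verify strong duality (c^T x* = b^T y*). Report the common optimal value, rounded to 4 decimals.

The standard primal-dual pair for 'max c^T x s.t. A x <= b, x >= 0' is:
  Dual:  min b^T y  s.t.  A^T y >= c,  y >= 0.

So the dual LP is:
  minimize  7y1 + 8y2 + 19y3 + 20y4
  subject to:
    y1 + 4y3 + 2y4 >= 4
    y2 + y3 + 2y4 >= 5
    y1, y2, y3, y4 >= 0

Solving the primal: x* = (2, 8).
  primal value c^T x* = 48.
Solving the dual: y* = (0, 1, 0, 2).
  dual value b^T y* = 48.
Strong duality: c^T x* = b^T y*. Confirmed.

48


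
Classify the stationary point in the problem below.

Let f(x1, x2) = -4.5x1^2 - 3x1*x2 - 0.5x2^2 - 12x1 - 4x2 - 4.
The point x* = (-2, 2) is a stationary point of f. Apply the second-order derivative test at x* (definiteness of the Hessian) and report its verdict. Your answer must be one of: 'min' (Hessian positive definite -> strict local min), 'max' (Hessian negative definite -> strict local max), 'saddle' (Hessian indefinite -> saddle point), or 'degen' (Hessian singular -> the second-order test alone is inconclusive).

Compute the Hessian H = grad^2 f:
  H = [[-9, -3], [-3, -1]]
Verify stationarity: grad f(x*) = H x* + g = (0, 0).
Eigenvalues of H: -10, 0.
H has a zero eigenvalue (singular; negative semidefinite but not definite), so H is neither positive definite, negative definite, nor indefinite. The second-order test alone is inconclusive -> degen.
(Indeed, f is constant along the null direction of H through x*, so x* is not a strict local extremum.)

degen


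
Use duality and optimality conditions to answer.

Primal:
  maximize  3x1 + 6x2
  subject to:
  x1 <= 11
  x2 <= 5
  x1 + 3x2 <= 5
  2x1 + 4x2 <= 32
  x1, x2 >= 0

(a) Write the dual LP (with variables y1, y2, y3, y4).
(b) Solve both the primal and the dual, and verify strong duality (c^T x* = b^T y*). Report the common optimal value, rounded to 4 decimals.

The standard primal-dual pair for 'max c^T x s.t. A x <= b, x >= 0' is:
  Dual:  min b^T y  s.t.  A^T y >= c,  y >= 0.

So the dual LP is:
  minimize  11y1 + 5y2 + 5y3 + 32y4
  subject to:
    y1 + y3 + 2y4 >= 3
    y2 + 3y3 + 4y4 >= 6
    y1, y2, y3, y4 >= 0

Solving the primal: x* = (5, 0).
  primal value c^T x* = 15.
Solving the dual: y* = (0, 0, 3, 0).
  dual value b^T y* = 15.
Strong duality: c^T x* = b^T y*. Confirmed.

15


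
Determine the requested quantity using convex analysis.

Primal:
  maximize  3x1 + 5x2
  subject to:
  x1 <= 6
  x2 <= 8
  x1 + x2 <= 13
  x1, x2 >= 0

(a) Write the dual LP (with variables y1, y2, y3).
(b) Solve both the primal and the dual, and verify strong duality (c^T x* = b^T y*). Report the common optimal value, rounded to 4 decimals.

The standard primal-dual pair for 'max c^T x s.t. A x <= b, x >= 0' is:
  Dual:  min b^T y  s.t.  A^T y >= c,  y >= 0.

So the dual LP is:
  minimize  6y1 + 8y2 + 13y3
  subject to:
    y1 + y3 >= 3
    y2 + y3 >= 5
    y1, y2, y3 >= 0

Solving the primal: x* = (5, 8).
  primal value c^T x* = 55.
Solving the dual: y* = (0, 2, 3).
  dual value b^T y* = 55.
Strong duality: c^T x* = b^T y*. Confirmed.

55


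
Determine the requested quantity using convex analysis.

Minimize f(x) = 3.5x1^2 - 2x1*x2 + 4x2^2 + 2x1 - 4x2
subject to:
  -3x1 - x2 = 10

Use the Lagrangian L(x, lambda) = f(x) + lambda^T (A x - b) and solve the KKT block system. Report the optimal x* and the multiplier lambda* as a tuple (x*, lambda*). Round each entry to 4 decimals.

Form the Lagrangian:
  L(x, lambda) = (1/2) x^T Q x + c^T x + lambda^T (A x - b)
Stationarity (grad_x L = 0): Q x + c + A^T lambda = 0.
Primal feasibility: A x = b.

This gives the KKT block system:
  [ Q   A^T ] [ x     ]   [-c ]
  [ A    0  ] [ lambda ] = [ b ]

Solving the linear system:
  x*      = (-3.011, -0.967)
  lambda* = (-5.7143)
  f(x*)   = 27.4945

x* = (-3.011, -0.967), lambda* = (-5.7143)


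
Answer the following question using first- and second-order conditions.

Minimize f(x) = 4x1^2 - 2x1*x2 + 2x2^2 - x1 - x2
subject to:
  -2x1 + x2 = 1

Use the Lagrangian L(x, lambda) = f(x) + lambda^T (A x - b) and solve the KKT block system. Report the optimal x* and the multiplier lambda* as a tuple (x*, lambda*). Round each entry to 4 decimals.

Form the Lagrangian:
  L(x, lambda) = (1/2) x^T Q x + c^T x + lambda^T (A x - b)
Stationarity (grad_x L = 0): Q x + c + A^T lambda = 0.
Primal feasibility: A x = b.

This gives the KKT block system:
  [ Q   A^T ] [ x     ]   [-c ]
  [ A    0  ] [ lambda ] = [ b ]

Solving the linear system:
  x*      = (-0.1875, 0.625)
  lambda* = (-1.875)
  f(x*)   = 0.7188

x* = (-0.1875, 0.625), lambda* = (-1.875)


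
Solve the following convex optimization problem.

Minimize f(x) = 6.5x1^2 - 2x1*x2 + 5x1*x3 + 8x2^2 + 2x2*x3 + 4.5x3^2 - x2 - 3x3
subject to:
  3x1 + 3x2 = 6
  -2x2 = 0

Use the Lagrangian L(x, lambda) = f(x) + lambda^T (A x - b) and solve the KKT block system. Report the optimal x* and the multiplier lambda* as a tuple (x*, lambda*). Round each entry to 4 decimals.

Form the Lagrangian:
  L(x, lambda) = (1/2) x^T Q x + c^T x + lambda^T (A x - b)
Stationarity (grad_x L = 0): Q x + c + A^T lambda = 0.
Primal feasibility: A x = b.

This gives the KKT block system:
  [ Q   A^T ] [ x     ]   [-c ]
  [ A    0  ] [ lambda ] = [ b ]

Solving the linear system:
  x*      = (2, 0, -0.7778)
  lambda* = (-7.3704, -14.3333)
  f(x*)   = 23.2778

x* = (2, 0, -0.7778), lambda* = (-7.3704, -14.3333)


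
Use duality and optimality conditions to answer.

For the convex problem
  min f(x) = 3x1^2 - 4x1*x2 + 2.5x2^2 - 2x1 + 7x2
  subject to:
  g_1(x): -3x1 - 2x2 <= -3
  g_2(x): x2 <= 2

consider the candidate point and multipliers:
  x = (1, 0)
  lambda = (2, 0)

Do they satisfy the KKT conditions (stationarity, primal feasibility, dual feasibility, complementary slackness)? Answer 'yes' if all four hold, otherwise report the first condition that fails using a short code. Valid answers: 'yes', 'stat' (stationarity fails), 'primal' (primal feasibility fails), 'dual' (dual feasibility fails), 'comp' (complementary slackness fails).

Gradient of f: grad f(x) = Q x + c = (4, 3)
Constraint values g_i(x) = a_i^T x - b_i:
  g_1((1, 0)) = 0
  g_2((1, 0)) = -2
Stationarity residual: grad f(x) + sum_i lambda_i a_i = (-2, -1)
  -> stationarity FAILS
Primal feasibility (all g_i <= 0): OK
Dual feasibility (all lambda_i >= 0): OK
Complementary slackness (lambda_i * g_i(x) = 0 for all i): OK

Verdict: the first failing condition is stationarity -> stat.

stat


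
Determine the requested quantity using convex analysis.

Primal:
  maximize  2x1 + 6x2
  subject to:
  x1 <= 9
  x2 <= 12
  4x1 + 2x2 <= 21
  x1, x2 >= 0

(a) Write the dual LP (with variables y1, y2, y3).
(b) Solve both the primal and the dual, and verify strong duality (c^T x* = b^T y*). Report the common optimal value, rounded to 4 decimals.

The standard primal-dual pair for 'max c^T x s.t. A x <= b, x >= 0' is:
  Dual:  min b^T y  s.t.  A^T y >= c,  y >= 0.

So the dual LP is:
  minimize  9y1 + 12y2 + 21y3
  subject to:
    y1 + 4y3 >= 2
    y2 + 2y3 >= 6
    y1, y2, y3 >= 0

Solving the primal: x* = (0, 10.5).
  primal value c^T x* = 63.
Solving the dual: y* = (0, 0, 3).
  dual value b^T y* = 63.
Strong duality: c^T x* = b^T y*. Confirmed.

63


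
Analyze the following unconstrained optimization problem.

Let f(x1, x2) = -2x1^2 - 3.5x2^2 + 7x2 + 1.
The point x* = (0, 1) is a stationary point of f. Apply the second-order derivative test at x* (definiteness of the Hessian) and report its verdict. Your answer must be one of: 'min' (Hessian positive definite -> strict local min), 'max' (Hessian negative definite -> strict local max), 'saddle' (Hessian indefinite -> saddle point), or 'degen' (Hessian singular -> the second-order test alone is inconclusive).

Compute the Hessian H = grad^2 f:
  H = [[-4, 0], [0, -7]]
Verify stationarity: grad f(x*) = H x* + g = (0, 0).
Eigenvalues of H: -7, -4.
Both eigenvalues < 0, so H is negative definite -> x* is a strict local max.

max


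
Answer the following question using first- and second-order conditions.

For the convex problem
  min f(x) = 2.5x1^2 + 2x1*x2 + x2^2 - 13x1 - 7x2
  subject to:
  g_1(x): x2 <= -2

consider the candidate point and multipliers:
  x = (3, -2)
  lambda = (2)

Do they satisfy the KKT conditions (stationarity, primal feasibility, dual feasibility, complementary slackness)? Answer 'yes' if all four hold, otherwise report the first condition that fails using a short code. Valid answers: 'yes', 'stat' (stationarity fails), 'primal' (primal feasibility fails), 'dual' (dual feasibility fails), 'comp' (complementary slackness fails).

Gradient of f: grad f(x) = Q x + c = (-2, -5)
Constraint values g_i(x) = a_i^T x - b_i:
  g_1((3, -2)) = 0
Stationarity residual: grad f(x) + sum_i lambda_i a_i = (-2, -3)
  -> stationarity FAILS
Primal feasibility (all g_i <= 0): OK
Dual feasibility (all lambda_i >= 0): OK
Complementary slackness (lambda_i * g_i(x) = 0 for all i): OK

Verdict: the first failing condition is stationarity -> stat.

stat


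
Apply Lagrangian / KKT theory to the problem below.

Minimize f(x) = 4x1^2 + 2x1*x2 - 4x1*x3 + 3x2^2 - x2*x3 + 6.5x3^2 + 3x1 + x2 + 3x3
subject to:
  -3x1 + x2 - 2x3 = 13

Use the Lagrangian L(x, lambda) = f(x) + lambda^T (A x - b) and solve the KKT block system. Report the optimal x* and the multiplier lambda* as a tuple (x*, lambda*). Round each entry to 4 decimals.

Form the Lagrangian:
  L(x, lambda) = (1/2) x^T Q x + c^T x + lambda^T (A x - b)
Stationarity (grad_x L = 0): Q x + c + A^T lambda = 0.
Primal feasibility: A x = b.

This gives the KKT block system:
  [ Q   A^T ] [ x     ]   [-c ]
  [ A    0  ] [ lambda ] = [ b ]

Solving the linear system:
  x*      = (-2.878, 1.1523, -1.6068)
  lambda* = (-3.7642)
  f(x*)   = 18.3163

x* = (-2.878, 1.1523, -1.6068), lambda* = (-3.7642)


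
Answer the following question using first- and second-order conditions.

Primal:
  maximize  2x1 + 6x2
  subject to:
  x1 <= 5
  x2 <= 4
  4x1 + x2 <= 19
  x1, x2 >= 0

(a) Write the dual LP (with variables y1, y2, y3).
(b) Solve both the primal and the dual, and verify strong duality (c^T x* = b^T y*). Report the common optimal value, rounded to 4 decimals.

The standard primal-dual pair for 'max c^T x s.t. A x <= b, x >= 0' is:
  Dual:  min b^T y  s.t.  A^T y >= c,  y >= 0.

So the dual LP is:
  minimize  5y1 + 4y2 + 19y3
  subject to:
    y1 + 4y3 >= 2
    y2 + y3 >= 6
    y1, y2, y3 >= 0

Solving the primal: x* = (3.75, 4).
  primal value c^T x* = 31.5.
Solving the dual: y* = (0, 5.5, 0.5).
  dual value b^T y* = 31.5.
Strong duality: c^T x* = b^T y*. Confirmed.

31.5


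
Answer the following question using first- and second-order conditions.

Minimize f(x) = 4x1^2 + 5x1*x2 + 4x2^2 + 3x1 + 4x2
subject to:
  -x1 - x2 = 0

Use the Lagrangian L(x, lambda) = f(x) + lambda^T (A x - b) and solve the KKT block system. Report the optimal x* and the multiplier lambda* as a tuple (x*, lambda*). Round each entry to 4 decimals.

Form the Lagrangian:
  L(x, lambda) = (1/2) x^T Q x + c^T x + lambda^T (A x - b)
Stationarity (grad_x L = 0): Q x + c + A^T lambda = 0.
Primal feasibility: A x = b.

This gives the KKT block system:
  [ Q   A^T ] [ x     ]   [-c ]
  [ A    0  ] [ lambda ] = [ b ]

Solving the linear system:
  x*      = (0.1667, -0.1667)
  lambda* = (3.5)
  f(x*)   = -0.0833

x* = (0.1667, -0.1667), lambda* = (3.5)


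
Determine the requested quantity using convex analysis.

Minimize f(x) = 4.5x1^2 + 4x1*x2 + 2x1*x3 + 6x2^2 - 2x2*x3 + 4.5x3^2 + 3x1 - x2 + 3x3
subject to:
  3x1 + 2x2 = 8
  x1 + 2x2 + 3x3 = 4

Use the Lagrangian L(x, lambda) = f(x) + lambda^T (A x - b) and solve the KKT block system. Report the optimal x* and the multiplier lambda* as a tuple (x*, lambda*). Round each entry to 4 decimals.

Form the Lagrangian:
  L(x, lambda) = (1/2) x^T Q x + c^T x + lambda^T (A x - b)
Stationarity (grad_x L = 0): Q x + c + A^T lambda = 0.
Primal feasibility: A x = b.

This gives the KKT block system:
  [ Q   A^T ] [ x     ]   [-c ]
  [ A    0  ] [ lambda ] = [ b ]

Solving the linear system:
  x*      = (2.0048, 0.9928, 0.0032)
  lambda* = (-7.7788, -1.6843)
  f(x*)   = 36.9996

x* = (2.0048, 0.9928, 0.0032), lambda* = (-7.7788, -1.6843)


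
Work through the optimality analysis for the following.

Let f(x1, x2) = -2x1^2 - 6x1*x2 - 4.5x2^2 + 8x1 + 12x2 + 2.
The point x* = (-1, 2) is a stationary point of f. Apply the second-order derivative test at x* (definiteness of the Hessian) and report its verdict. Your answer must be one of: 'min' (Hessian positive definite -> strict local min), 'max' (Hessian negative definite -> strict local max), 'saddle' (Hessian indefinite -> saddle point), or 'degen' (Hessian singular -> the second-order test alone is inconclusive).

Compute the Hessian H = grad^2 f:
  H = [[-4, -6], [-6, -9]]
Verify stationarity: grad f(x*) = H x* + g = (0, 0).
Eigenvalues of H: -13, 0.
H has a zero eigenvalue (singular; negative semidefinite but not definite), so H is neither positive definite, negative definite, nor indefinite. The second-order test alone is inconclusive -> degen.
(Indeed, f is constant along the null direction of H through x*, so x* is not a strict local extremum.)

degen


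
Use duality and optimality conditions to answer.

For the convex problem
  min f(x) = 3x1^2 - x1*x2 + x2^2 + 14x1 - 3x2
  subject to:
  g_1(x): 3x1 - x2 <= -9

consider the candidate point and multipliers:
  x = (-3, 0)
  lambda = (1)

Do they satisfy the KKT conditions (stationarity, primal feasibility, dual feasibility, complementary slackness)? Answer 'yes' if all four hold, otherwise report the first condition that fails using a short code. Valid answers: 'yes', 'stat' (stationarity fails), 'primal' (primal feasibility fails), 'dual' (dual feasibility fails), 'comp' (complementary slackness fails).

Gradient of f: grad f(x) = Q x + c = (-4, 0)
Constraint values g_i(x) = a_i^T x - b_i:
  g_1((-3, 0)) = 0
Stationarity residual: grad f(x) + sum_i lambda_i a_i = (-1, -1)
  -> stationarity FAILS
Primal feasibility (all g_i <= 0): OK
Dual feasibility (all lambda_i >= 0): OK
Complementary slackness (lambda_i * g_i(x) = 0 for all i): OK

Verdict: the first failing condition is stationarity -> stat.

stat


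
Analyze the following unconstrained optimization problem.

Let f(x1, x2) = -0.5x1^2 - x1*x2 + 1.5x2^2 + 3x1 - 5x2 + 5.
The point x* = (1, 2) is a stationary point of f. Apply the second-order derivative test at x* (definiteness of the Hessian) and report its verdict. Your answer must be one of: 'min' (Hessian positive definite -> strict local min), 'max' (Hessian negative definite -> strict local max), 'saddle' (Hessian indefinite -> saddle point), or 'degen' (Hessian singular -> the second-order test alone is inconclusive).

Compute the Hessian H = grad^2 f:
  H = [[-1, -1], [-1, 3]]
Verify stationarity: grad f(x*) = H x* + g = (0, 0).
Eigenvalues of H: -1.2361, 3.2361.
Eigenvalues have mixed signs, so H is indefinite -> x* is a saddle point.

saddle


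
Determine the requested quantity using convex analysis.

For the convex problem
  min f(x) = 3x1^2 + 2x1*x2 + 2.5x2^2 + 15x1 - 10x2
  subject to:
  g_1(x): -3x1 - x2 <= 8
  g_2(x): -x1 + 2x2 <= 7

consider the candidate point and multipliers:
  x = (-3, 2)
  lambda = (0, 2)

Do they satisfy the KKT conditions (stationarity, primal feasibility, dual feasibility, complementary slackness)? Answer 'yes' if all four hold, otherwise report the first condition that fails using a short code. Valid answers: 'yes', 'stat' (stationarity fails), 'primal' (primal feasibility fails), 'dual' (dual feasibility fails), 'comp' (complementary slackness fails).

Gradient of f: grad f(x) = Q x + c = (1, -6)
Constraint values g_i(x) = a_i^T x - b_i:
  g_1((-3, 2)) = -1
  g_2((-3, 2)) = 0
Stationarity residual: grad f(x) + sum_i lambda_i a_i = (-1, -2)
  -> stationarity FAILS
Primal feasibility (all g_i <= 0): OK
Dual feasibility (all lambda_i >= 0): OK
Complementary slackness (lambda_i * g_i(x) = 0 for all i): OK

Verdict: the first failing condition is stationarity -> stat.

stat


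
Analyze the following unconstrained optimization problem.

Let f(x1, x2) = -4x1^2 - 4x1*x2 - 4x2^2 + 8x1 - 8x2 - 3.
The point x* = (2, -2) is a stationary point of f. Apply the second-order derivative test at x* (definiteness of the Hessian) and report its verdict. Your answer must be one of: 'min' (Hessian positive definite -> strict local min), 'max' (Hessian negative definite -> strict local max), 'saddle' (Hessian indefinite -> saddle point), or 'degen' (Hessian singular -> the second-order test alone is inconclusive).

Compute the Hessian H = grad^2 f:
  H = [[-8, -4], [-4, -8]]
Verify stationarity: grad f(x*) = H x* + g = (0, 0).
Eigenvalues of H: -12, -4.
Both eigenvalues < 0, so H is negative definite -> x* is a strict local max.

max


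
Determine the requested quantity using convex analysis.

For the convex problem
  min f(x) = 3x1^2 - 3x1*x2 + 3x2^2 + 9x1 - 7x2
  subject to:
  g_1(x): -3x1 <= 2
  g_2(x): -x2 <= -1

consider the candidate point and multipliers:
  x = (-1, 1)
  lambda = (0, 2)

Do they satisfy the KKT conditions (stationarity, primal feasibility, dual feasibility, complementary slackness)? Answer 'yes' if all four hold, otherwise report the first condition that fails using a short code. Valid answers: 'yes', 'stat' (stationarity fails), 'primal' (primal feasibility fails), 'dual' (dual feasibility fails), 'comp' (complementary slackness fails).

Gradient of f: grad f(x) = Q x + c = (0, 2)
Constraint values g_i(x) = a_i^T x - b_i:
  g_1((-1, 1)) = 1
  g_2((-1, 1)) = 0
Stationarity residual: grad f(x) + sum_i lambda_i a_i = (0, 0)
  -> stationarity OK
Primal feasibility (all g_i <= 0): FAILS
Dual feasibility (all lambda_i >= 0): OK
Complementary slackness (lambda_i * g_i(x) = 0 for all i): OK

Verdict: the first failing condition is primal_feasibility -> primal.

primal


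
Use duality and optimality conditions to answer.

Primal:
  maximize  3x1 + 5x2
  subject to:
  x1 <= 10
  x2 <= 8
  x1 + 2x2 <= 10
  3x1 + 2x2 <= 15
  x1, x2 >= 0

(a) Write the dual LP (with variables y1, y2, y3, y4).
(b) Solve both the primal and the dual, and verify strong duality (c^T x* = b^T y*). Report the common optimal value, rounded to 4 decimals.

The standard primal-dual pair for 'max c^T x s.t. A x <= b, x >= 0' is:
  Dual:  min b^T y  s.t.  A^T y >= c,  y >= 0.

So the dual LP is:
  minimize  10y1 + 8y2 + 10y3 + 15y4
  subject to:
    y1 + y3 + 3y4 >= 3
    y2 + 2y3 + 2y4 >= 5
    y1, y2, y3, y4 >= 0

Solving the primal: x* = (2.5, 3.75).
  primal value c^T x* = 26.25.
Solving the dual: y* = (0, 0, 2.25, 0.25).
  dual value b^T y* = 26.25.
Strong duality: c^T x* = b^T y*. Confirmed.

26.25


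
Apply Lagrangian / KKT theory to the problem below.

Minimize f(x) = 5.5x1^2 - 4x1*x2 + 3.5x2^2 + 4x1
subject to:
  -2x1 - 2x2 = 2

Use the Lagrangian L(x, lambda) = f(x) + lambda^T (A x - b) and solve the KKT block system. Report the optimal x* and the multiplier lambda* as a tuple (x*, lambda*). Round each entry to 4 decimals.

Form the Lagrangian:
  L(x, lambda) = (1/2) x^T Q x + c^T x + lambda^T (A x - b)
Stationarity (grad_x L = 0): Q x + c + A^T lambda = 0.
Primal feasibility: A x = b.

This gives the KKT block system:
  [ Q   A^T ] [ x     ]   [-c ]
  [ A    0  ] [ lambda ] = [ b ]

Solving the linear system:
  x*      = (-0.5769, -0.4231)
  lambda* = (-0.3269)
  f(x*)   = -0.8269

x* = (-0.5769, -0.4231), lambda* = (-0.3269)


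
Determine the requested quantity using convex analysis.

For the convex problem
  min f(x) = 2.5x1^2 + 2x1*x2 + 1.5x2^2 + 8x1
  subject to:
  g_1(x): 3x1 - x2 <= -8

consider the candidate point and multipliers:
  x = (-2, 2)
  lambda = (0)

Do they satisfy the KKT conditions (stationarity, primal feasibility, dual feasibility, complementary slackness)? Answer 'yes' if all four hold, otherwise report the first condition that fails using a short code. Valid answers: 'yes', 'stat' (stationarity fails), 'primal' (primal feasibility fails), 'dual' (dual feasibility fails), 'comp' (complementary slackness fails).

Gradient of f: grad f(x) = Q x + c = (2, 2)
Constraint values g_i(x) = a_i^T x - b_i:
  g_1((-2, 2)) = 0
Stationarity residual: grad f(x) + sum_i lambda_i a_i = (2, 2)
  -> stationarity FAILS
Primal feasibility (all g_i <= 0): OK
Dual feasibility (all lambda_i >= 0): OK
Complementary slackness (lambda_i * g_i(x) = 0 for all i): OK

Verdict: the first failing condition is stationarity -> stat.

stat


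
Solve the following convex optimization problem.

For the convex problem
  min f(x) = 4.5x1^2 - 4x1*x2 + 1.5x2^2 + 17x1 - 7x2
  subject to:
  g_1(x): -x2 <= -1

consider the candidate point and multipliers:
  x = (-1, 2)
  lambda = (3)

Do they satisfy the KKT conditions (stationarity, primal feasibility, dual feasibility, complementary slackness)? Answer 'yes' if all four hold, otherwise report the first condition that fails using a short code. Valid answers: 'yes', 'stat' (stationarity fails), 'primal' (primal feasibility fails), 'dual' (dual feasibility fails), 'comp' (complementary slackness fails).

Gradient of f: grad f(x) = Q x + c = (0, 3)
Constraint values g_i(x) = a_i^T x - b_i:
  g_1((-1, 2)) = -1
Stationarity residual: grad f(x) + sum_i lambda_i a_i = (0, 0)
  -> stationarity OK
Primal feasibility (all g_i <= 0): OK
Dual feasibility (all lambda_i >= 0): OK
Complementary slackness (lambda_i * g_i(x) = 0 for all i): FAILS

Verdict: the first failing condition is complementary_slackness -> comp.

comp


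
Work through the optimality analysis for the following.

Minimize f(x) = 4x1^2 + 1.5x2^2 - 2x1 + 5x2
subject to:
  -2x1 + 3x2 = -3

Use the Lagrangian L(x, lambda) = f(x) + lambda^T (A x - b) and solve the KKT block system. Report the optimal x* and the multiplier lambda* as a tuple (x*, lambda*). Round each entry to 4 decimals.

Form the Lagrangian:
  L(x, lambda) = (1/2) x^T Q x + c^T x + lambda^T (A x - b)
Stationarity (grad_x L = 0): Q x + c + A^T lambda = 0.
Primal feasibility: A x = b.

This gives the KKT block system:
  [ Q   A^T ] [ x     ]   [-c ]
  [ A    0  ] [ lambda ] = [ b ]

Solving the linear system:
  x*      = (0.0714, -0.9524)
  lambda* = (-0.7143)
  f(x*)   = -3.5238

x* = (0.0714, -0.9524), lambda* = (-0.7143)


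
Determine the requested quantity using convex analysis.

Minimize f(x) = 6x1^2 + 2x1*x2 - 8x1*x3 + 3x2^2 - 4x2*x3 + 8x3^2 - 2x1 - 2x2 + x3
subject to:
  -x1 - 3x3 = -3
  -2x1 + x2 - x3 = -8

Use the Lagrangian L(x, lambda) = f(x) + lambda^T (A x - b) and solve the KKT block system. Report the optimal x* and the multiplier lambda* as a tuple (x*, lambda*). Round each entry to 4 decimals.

Form the Lagrangian:
  L(x, lambda) = (1/2) x^T Q x + c^T x + lambda^T (A x - b)
Stationarity (grad_x L = 0): Q x + c + A^T lambda = 0.
Primal feasibility: A x = b.

This gives the KKT block system:
  [ Q   A^T ] [ x     ]   [-c ]
  [ A    0  ] [ lambda ] = [ b ]

Solving the linear system:
  x*      = (2.5379, -2.7701, 0.154)
  lambda* = (-6.6398, 14.1611)
  f(x*)   = 46.9941

x* = (2.5379, -2.7701, 0.154), lambda* = (-6.6398, 14.1611)


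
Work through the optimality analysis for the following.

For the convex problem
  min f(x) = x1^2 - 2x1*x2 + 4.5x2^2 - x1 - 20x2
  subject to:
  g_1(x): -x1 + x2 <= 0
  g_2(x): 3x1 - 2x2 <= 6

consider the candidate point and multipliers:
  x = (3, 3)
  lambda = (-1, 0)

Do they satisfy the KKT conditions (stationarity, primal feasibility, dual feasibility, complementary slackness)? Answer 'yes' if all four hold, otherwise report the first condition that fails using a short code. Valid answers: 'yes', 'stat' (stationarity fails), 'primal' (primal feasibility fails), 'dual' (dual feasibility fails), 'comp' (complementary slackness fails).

Gradient of f: grad f(x) = Q x + c = (-1, 1)
Constraint values g_i(x) = a_i^T x - b_i:
  g_1((3, 3)) = 0
  g_2((3, 3)) = -3
Stationarity residual: grad f(x) + sum_i lambda_i a_i = (0, 0)
  -> stationarity OK
Primal feasibility (all g_i <= 0): OK
Dual feasibility (all lambda_i >= 0): FAILS
Complementary slackness (lambda_i * g_i(x) = 0 for all i): OK

Verdict: the first failing condition is dual_feasibility -> dual.

dual


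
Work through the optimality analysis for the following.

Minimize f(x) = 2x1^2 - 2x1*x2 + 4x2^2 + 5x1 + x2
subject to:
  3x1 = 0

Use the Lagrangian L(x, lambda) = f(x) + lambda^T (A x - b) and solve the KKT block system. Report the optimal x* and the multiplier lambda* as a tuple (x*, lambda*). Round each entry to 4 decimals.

Form the Lagrangian:
  L(x, lambda) = (1/2) x^T Q x + c^T x + lambda^T (A x - b)
Stationarity (grad_x L = 0): Q x + c + A^T lambda = 0.
Primal feasibility: A x = b.

This gives the KKT block system:
  [ Q   A^T ] [ x     ]   [-c ]
  [ A    0  ] [ lambda ] = [ b ]

Solving the linear system:
  x*      = (0, -0.125)
  lambda* = (-1.75)
  f(x*)   = -0.0625

x* = (0, -0.125), lambda* = (-1.75)


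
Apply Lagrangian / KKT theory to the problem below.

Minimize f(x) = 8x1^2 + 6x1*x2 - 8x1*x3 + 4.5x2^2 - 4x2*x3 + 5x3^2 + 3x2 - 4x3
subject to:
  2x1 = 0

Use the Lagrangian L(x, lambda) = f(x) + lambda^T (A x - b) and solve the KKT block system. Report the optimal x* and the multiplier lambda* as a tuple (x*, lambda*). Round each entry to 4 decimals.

Form the Lagrangian:
  L(x, lambda) = (1/2) x^T Q x + c^T x + lambda^T (A x - b)
Stationarity (grad_x L = 0): Q x + c + A^T lambda = 0.
Primal feasibility: A x = b.

This gives the KKT block system:
  [ Q   A^T ] [ x     ]   [-c ]
  [ A    0  ] [ lambda ] = [ b ]

Solving the linear system:
  x*      = (0, -0.1892, 0.3243)
  lambda* = (1.8649)
  f(x*)   = -0.9324

x* = (0, -0.1892, 0.3243), lambda* = (1.8649)
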